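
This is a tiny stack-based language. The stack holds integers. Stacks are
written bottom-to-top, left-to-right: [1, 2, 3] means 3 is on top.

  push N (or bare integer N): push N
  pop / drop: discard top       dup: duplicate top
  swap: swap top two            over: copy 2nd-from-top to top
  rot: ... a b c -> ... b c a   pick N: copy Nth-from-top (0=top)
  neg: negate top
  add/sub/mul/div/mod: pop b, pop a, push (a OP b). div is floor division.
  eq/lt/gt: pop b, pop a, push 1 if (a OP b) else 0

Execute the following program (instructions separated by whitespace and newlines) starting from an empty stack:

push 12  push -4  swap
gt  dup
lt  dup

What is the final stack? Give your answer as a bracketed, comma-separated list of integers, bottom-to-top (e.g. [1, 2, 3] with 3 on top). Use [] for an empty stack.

After 'push 12': [12]
After 'push -4': [12, -4]
After 'swap': [-4, 12]
After 'gt': [0]
After 'dup': [0, 0]
After 'lt': [0]
After 'dup': [0, 0]

Answer: [0, 0]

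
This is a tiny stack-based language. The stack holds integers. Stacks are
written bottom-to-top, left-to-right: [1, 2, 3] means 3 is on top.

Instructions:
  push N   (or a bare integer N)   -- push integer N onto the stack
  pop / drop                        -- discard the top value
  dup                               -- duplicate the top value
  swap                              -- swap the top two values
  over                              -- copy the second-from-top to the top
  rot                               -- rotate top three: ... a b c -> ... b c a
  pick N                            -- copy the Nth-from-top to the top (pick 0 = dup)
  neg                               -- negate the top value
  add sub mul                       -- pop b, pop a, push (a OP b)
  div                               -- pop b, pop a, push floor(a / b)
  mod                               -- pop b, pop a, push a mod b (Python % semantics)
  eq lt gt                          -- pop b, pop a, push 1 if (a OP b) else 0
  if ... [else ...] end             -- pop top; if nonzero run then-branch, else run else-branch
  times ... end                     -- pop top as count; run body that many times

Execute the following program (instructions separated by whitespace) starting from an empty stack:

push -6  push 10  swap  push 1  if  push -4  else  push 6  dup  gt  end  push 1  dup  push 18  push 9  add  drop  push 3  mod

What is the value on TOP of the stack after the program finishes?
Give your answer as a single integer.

After 'push -6': [-6]
After 'push 10': [-6, 10]
After 'swap': [10, -6]
After 'push 1': [10, -6, 1]
After 'if': [10, -6]
After 'push -4': [10, -6, -4]
After 'push 1': [10, -6, -4, 1]
After 'dup': [10, -6, -4, 1, 1]
After 'push 18': [10, -6, -4, 1, 1, 18]
After 'push 9': [10, -6, -4, 1, 1, 18, 9]
After 'add': [10, -6, -4, 1, 1, 27]
After 'drop': [10, -6, -4, 1, 1]
After 'push 3': [10, -6, -4, 1, 1, 3]
After 'mod': [10, -6, -4, 1, 1]

Answer: 1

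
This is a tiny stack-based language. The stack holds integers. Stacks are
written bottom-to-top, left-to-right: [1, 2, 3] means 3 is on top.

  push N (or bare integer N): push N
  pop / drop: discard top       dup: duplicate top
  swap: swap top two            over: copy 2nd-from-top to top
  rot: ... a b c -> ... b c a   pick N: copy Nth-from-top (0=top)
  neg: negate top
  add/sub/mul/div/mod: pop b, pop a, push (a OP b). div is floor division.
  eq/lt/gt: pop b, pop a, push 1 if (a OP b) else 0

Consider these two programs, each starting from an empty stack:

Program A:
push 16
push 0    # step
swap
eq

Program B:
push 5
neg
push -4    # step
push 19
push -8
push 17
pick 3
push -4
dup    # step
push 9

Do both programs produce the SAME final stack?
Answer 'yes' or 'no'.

Program A trace:
  After 'push 16': [16]
  After 'push 0': [16, 0]
  After 'swap': [0, 16]
  After 'eq': [0]
Program A final stack: [0]

Program B trace:
  After 'push 5': [5]
  After 'neg': [-5]
  After 'push -4': [-5, -4]
  After 'push 19': [-5, -4, 19]
  After 'push -8': [-5, -4, 19, -8]
  After 'push 17': [-5, -4, 19, -8, 17]
  After 'pick 3': [-5, -4, 19, -8, 17, -4]
  After 'push -4': [-5, -4, 19, -8, 17, -4, -4]
  After 'dup': [-5, -4, 19, -8, 17, -4, -4, -4]
  After 'push 9': [-5, -4, 19, -8, 17, -4, -4, -4, 9]
Program B final stack: [-5, -4, 19, -8, 17, -4, -4, -4, 9]
Same: no

Answer: no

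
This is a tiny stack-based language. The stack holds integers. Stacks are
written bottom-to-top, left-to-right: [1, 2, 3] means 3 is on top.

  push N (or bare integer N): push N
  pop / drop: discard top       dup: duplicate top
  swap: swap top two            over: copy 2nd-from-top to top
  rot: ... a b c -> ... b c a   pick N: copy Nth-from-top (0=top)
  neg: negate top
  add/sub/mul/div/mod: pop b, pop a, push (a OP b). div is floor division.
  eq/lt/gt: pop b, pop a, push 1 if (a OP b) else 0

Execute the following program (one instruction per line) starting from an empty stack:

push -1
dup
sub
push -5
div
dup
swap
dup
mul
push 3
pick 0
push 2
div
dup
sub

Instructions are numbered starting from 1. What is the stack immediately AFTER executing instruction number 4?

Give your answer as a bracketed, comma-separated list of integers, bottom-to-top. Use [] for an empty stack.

Step 1 ('push -1'): [-1]
Step 2 ('dup'): [-1, -1]
Step 3 ('sub'): [0]
Step 4 ('push -5'): [0, -5]

Answer: [0, -5]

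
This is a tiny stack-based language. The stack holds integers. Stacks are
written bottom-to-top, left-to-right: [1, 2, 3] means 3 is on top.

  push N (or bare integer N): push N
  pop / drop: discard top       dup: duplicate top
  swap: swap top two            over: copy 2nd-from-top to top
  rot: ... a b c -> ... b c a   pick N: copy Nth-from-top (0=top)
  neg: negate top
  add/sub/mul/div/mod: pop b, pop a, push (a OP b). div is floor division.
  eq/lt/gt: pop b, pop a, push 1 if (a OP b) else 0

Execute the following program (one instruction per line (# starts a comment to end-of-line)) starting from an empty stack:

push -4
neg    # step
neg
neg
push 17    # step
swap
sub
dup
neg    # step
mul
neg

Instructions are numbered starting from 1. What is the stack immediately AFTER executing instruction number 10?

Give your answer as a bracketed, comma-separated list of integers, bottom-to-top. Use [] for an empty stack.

Answer: [-169]

Derivation:
Step 1 ('push -4'): [-4]
Step 2 ('neg'): [4]
Step 3 ('neg'): [-4]
Step 4 ('neg'): [4]
Step 5 ('push 17'): [4, 17]
Step 6 ('swap'): [17, 4]
Step 7 ('sub'): [13]
Step 8 ('dup'): [13, 13]
Step 9 ('neg'): [13, -13]
Step 10 ('mul'): [-169]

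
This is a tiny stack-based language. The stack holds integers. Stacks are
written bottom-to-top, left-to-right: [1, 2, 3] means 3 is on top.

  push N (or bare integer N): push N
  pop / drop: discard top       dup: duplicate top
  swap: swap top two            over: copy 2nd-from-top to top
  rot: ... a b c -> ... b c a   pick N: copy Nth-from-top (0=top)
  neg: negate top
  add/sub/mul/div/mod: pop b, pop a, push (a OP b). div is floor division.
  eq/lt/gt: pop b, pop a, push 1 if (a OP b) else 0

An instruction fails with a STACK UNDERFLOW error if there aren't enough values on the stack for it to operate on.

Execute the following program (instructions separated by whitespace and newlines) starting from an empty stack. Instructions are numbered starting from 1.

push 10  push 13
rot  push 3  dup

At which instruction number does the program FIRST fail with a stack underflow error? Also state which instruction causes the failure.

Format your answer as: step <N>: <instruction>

Answer: step 3: rot

Derivation:
Step 1 ('push 10'): stack = [10], depth = 1
Step 2 ('push 13'): stack = [10, 13], depth = 2
Step 3 ('rot'): needs 3 value(s) but depth is 2 — STACK UNDERFLOW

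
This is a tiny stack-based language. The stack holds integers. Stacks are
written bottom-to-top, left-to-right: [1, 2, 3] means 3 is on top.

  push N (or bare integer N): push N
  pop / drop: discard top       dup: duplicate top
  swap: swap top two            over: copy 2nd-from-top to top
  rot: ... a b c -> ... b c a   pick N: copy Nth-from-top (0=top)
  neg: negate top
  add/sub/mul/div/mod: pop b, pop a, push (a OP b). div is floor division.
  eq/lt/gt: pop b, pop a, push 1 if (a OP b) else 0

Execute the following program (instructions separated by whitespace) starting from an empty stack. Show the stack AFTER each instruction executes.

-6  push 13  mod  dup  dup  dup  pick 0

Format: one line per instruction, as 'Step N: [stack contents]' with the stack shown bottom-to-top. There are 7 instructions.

Step 1: [-6]
Step 2: [-6, 13]
Step 3: [7]
Step 4: [7, 7]
Step 5: [7, 7, 7]
Step 6: [7, 7, 7, 7]
Step 7: [7, 7, 7, 7, 7]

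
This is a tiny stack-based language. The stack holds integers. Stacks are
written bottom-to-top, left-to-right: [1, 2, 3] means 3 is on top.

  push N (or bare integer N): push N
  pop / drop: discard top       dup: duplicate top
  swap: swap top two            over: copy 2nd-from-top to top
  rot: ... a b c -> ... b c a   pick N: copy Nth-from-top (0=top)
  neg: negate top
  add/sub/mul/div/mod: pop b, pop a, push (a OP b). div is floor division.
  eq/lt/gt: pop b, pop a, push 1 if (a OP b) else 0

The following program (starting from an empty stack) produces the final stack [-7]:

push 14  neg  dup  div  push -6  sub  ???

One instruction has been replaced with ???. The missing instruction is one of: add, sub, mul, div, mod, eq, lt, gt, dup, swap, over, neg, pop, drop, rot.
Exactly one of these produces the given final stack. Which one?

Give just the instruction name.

Stack before ???: [7]
Stack after ???:  [-7]
The instruction that transforms [7] -> [-7] is: neg

Answer: neg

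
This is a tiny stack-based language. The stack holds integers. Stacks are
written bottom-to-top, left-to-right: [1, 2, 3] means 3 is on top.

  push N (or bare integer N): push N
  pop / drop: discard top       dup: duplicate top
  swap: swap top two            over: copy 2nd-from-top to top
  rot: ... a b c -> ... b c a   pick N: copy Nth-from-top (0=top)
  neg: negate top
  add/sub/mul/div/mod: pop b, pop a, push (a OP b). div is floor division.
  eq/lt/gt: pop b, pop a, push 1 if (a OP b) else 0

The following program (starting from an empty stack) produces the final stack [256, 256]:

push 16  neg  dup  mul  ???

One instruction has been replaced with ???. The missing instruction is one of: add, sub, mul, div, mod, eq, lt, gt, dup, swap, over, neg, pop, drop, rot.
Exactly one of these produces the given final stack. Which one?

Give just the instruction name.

Stack before ???: [256]
Stack after ???:  [256, 256]
The instruction that transforms [256] -> [256, 256] is: dup

Answer: dup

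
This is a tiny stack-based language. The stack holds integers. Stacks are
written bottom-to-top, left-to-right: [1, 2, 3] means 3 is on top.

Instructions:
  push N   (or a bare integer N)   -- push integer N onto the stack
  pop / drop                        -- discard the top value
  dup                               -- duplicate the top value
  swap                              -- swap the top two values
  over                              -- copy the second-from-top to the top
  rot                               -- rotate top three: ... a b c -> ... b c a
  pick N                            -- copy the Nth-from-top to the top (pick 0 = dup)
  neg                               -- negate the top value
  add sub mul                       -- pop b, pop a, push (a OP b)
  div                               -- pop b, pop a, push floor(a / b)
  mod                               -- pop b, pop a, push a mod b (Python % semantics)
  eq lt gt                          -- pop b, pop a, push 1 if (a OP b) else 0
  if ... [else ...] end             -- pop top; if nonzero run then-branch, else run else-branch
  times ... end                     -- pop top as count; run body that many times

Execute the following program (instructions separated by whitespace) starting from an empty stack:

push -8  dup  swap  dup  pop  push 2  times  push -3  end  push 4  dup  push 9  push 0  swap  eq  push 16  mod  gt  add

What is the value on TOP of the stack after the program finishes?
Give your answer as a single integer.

After 'push -8': [-8]
After 'dup': [-8, -8]
After 'swap': [-8, -8]
After 'dup': [-8, -8, -8]
After 'pop': [-8, -8]
After 'push 2': [-8, -8, 2]
After 'times': [-8, -8]
After 'push -3': [-8, -8, -3]
After 'push -3': [-8, -8, -3, -3]
After 'push 4': [-8, -8, -3, -3, 4]
After 'dup': [-8, -8, -3, -3, 4, 4]
After 'push 9': [-8, -8, -3, -3, 4, 4, 9]
After 'push 0': [-8, -8, -3, -3, 4, 4, 9, 0]
After 'swap': [-8, -8, -3, -3, 4, 4, 0, 9]
After 'eq': [-8, -8, -3, -3, 4, 4, 0]
After 'push 16': [-8, -8, -3, -3, 4, 4, 0, 16]
After 'mod': [-8, -8, -3, -3, 4, 4, 0]
After 'gt': [-8, -8, -3, -3, 4, 1]
After 'add': [-8, -8, -3, -3, 5]

Answer: 5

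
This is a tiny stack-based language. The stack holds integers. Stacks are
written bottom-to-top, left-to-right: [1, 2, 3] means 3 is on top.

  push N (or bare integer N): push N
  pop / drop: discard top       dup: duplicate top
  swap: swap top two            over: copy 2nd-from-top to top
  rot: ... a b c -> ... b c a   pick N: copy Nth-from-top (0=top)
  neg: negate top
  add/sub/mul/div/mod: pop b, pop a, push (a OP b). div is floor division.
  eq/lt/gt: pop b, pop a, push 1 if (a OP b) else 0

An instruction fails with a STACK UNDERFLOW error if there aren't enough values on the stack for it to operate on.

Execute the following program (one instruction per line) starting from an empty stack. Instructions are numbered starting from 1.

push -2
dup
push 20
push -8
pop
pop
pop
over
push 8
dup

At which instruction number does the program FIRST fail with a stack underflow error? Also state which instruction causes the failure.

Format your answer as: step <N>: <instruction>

Answer: step 8: over

Derivation:
Step 1 ('push -2'): stack = [-2], depth = 1
Step 2 ('dup'): stack = [-2, -2], depth = 2
Step 3 ('push 20'): stack = [-2, -2, 20], depth = 3
Step 4 ('push -8'): stack = [-2, -2, 20, -8], depth = 4
Step 5 ('pop'): stack = [-2, -2, 20], depth = 3
Step 6 ('pop'): stack = [-2, -2], depth = 2
Step 7 ('pop'): stack = [-2], depth = 1
Step 8 ('over'): needs 2 value(s) but depth is 1 — STACK UNDERFLOW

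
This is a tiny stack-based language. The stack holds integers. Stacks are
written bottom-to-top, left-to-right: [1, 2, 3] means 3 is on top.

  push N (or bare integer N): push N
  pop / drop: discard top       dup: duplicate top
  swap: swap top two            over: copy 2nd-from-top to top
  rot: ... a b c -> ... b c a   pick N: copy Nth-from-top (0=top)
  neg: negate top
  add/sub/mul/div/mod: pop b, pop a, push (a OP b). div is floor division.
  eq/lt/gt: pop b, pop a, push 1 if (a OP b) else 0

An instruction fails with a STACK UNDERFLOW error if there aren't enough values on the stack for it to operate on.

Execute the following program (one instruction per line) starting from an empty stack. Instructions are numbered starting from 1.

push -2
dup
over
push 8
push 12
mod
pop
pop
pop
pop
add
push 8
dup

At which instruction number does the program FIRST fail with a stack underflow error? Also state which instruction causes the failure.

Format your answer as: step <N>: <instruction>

Answer: step 11: add

Derivation:
Step 1 ('push -2'): stack = [-2], depth = 1
Step 2 ('dup'): stack = [-2, -2], depth = 2
Step 3 ('over'): stack = [-2, -2, -2], depth = 3
Step 4 ('push 8'): stack = [-2, -2, -2, 8], depth = 4
Step 5 ('push 12'): stack = [-2, -2, -2, 8, 12], depth = 5
Step 6 ('mod'): stack = [-2, -2, -2, 8], depth = 4
Step 7 ('pop'): stack = [-2, -2, -2], depth = 3
Step 8 ('pop'): stack = [-2, -2], depth = 2
Step 9 ('pop'): stack = [-2], depth = 1
Step 10 ('pop'): stack = [], depth = 0
Step 11 ('add'): needs 2 value(s) but depth is 0 — STACK UNDERFLOW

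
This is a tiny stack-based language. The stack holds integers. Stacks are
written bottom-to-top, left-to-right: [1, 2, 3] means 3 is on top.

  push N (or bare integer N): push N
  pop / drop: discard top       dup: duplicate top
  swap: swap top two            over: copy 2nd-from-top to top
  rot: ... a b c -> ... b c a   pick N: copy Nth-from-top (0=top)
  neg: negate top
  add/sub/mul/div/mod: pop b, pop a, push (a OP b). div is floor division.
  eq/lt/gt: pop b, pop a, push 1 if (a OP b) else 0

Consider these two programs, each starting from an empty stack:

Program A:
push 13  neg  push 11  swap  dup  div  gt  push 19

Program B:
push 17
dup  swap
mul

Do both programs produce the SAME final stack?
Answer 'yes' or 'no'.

Program A trace:
  After 'push 13': [13]
  After 'neg': [-13]
  After 'push 11': [-13, 11]
  After 'swap': [11, -13]
  After 'dup': [11, -13, -13]
  After 'div': [11, 1]
  After 'gt': [1]
  After 'push 19': [1, 19]
Program A final stack: [1, 19]

Program B trace:
  After 'push 17': [17]
  After 'dup': [17, 17]
  After 'swap': [17, 17]
  After 'mul': [289]
Program B final stack: [289]
Same: no

Answer: no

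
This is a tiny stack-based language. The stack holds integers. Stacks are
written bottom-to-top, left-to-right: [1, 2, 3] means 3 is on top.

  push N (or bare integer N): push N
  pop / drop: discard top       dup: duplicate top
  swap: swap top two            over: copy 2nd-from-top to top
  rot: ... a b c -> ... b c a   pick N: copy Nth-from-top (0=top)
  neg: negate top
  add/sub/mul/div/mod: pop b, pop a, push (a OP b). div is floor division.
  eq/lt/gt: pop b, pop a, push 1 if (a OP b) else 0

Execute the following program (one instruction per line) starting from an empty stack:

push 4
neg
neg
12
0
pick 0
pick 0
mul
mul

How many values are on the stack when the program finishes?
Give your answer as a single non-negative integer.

After 'push 4': stack = [4] (depth 1)
After 'neg': stack = [-4] (depth 1)
After 'neg': stack = [4] (depth 1)
After 'push 12': stack = [4, 12] (depth 2)
After 'push 0': stack = [4, 12, 0] (depth 3)
After 'pick 0': stack = [4, 12, 0, 0] (depth 4)
After 'pick 0': stack = [4, 12, 0, 0, 0] (depth 5)
After 'mul': stack = [4, 12, 0, 0] (depth 4)
After 'mul': stack = [4, 12, 0] (depth 3)

Answer: 3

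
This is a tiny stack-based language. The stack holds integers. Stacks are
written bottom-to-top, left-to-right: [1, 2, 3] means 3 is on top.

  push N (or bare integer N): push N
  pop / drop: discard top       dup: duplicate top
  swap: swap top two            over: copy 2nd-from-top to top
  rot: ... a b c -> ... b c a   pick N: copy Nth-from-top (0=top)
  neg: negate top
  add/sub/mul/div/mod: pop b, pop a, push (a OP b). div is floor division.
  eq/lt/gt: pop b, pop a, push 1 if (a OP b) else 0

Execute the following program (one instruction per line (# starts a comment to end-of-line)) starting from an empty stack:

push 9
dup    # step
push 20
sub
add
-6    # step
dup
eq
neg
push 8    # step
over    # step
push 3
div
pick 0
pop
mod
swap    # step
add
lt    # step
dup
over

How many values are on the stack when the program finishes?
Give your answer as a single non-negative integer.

Answer: 3

Derivation:
After 'push 9': stack = [9] (depth 1)
After 'dup': stack = [9, 9] (depth 2)
After 'push 20': stack = [9, 9, 20] (depth 3)
After 'sub': stack = [9, -11] (depth 2)
After 'add': stack = [-2] (depth 1)
After 'push -6': stack = [-2, -6] (depth 2)
After 'dup': stack = [-2, -6, -6] (depth 3)
After 'eq': stack = [-2, 1] (depth 2)
After 'neg': stack = [-2, -1] (depth 2)
After 'push 8': stack = [-2, -1, 8] (depth 3)
  ...
After 'push 3': stack = [-2, -1, 8, -1, 3] (depth 5)
After 'div': stack = [-2, -1, 8, -1] (depth 4)
After 'pick 0': stack = [-2, -1, 8, -1, -1] (depth 5)
After 'pop': stack = [-2, -1, 8, -1] (depth 4)
After 'mod': stack = [-2, -1, 0] (depth 3)
After 'swap': stack = [-2, 0, -1] (depth 3)
After 'add': stack = [-2, -1] (depth 2)
After 'lt': stack = [1] (depth 1)
After 'dup': stack = [1, 1] (depth 2)
After 'over': stack = [1, 1, 1] (depth 3)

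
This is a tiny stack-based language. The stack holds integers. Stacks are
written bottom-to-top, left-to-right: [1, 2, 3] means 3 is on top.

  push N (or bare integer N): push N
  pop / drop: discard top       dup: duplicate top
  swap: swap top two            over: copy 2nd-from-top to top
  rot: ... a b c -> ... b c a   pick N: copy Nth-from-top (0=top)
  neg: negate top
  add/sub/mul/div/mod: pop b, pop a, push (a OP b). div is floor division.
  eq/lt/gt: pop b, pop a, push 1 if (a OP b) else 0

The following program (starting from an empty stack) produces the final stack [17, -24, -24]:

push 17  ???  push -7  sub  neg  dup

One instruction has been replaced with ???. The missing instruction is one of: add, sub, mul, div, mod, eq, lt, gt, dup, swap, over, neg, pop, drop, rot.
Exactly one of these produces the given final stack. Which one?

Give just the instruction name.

Stack before ???: [17]
Stack after ???:  [17, 17]
The instruction that transforms [17] -> [17, 17] is: dup

Answer: dup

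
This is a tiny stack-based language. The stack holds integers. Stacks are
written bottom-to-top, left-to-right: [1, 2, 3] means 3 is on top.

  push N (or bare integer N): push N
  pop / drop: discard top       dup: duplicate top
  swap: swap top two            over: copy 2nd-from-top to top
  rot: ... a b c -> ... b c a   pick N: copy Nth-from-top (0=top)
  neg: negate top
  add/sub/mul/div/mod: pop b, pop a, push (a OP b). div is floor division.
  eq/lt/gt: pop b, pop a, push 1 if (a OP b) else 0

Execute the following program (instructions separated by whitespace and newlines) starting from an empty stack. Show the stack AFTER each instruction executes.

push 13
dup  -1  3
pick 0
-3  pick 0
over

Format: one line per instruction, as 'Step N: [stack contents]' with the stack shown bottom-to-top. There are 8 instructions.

Step 1: [13]
Step 2: [13, 13]
Step 3: [13, 13, -1]
Step 4: [13, 13, -1, 3]
Step 5: [13, 13, -1, 3, 3]
Step 6: [13, 13, -1, 3, 3, -3]
Step 7: [13, 13, -1, 3, 3, -3, -3]
Step 8: [13, 13, -1, 3, 3, -3, -3, -3]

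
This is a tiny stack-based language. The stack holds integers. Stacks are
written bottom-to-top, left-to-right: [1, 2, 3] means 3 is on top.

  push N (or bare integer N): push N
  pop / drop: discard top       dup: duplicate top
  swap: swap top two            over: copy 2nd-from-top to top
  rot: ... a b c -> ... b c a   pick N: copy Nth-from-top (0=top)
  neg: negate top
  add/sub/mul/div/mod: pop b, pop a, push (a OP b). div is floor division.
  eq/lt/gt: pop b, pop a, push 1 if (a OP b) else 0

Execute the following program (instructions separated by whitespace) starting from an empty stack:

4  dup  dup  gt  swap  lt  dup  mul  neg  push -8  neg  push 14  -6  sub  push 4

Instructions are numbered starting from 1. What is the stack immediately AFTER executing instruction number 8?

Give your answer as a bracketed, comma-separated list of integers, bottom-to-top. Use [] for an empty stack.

Step 1 ('4'): [4]
Step 2 ('dup'): [4, 4]
Step 3 ('dup'): [4, 4, 4]
Step 4 ('gt'): [4, 0]
Step 5 ('swap'): [0, 4]
Step 6 ('lt'): [1]
Step 7 ('dup'): [1, 1]
Step 8 ('mul'): [1]

Answer: [1]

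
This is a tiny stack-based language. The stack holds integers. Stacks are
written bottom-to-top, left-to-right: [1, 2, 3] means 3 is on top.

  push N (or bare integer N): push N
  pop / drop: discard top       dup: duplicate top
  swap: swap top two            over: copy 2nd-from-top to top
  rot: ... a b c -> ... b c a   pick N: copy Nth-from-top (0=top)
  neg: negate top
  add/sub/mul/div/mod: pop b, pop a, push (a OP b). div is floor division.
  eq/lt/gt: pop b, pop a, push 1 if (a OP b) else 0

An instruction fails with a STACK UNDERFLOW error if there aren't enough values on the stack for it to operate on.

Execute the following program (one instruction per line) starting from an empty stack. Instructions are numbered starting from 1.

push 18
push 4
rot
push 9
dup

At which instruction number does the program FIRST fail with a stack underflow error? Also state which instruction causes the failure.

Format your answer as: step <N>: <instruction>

Answer: step 3: rot

Derivation:
Step 1 ('push 18'): stack = [18], depth = 1
Step 2 ('push 4'): stack = [18, 4], depth = 2
Step 3 ('rot'): needs 3 value(s) but depth is 2 — STACK UNDERFLOW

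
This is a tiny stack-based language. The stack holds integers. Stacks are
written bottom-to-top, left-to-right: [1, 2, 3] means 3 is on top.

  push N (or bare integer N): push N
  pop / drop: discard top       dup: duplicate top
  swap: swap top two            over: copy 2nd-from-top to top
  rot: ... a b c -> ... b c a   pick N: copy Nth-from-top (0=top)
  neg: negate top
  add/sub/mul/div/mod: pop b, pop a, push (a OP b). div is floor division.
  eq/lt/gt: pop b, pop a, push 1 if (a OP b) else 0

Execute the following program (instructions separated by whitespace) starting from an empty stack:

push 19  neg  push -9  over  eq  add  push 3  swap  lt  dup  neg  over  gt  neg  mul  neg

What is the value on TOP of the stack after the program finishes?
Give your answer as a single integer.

Answer: 0

Derivation:
After 'push 19': [19]
After 'neg': [-19]
After 'push -9': [-19, -9]
After 'over': [-19, -9, -19]
After 'eq': [-19, 0]
After 'add': [-19]
After 'push 3': [-19, 3]
After 'swap': [3, -19]
After 'lt': [0]
After 'dup': [0, 0]
After 'neg': [0, 0]
After 'over': [0, 0, 0]
After 'gt': [0, 0]
After 'neg': [0, 0]
After 'mul': [0]
After 'neg': [0]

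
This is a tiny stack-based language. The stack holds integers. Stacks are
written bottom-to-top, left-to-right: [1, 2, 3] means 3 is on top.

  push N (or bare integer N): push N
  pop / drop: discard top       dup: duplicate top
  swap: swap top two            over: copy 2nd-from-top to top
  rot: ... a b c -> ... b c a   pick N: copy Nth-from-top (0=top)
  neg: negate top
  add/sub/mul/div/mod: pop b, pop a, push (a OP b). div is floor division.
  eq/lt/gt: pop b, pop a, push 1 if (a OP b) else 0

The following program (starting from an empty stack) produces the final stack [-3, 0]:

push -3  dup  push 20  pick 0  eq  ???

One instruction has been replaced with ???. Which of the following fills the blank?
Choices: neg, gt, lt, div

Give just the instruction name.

Stack before ???: [-3, -3, 1]
Stack after ???:  [-3, 0]
Checking each choice:
  neg: produces [-3, -3, -1]
  gt: MATCH
  lt: produces [-3, 1]
  div: produces [-3, -3]


Answer: gt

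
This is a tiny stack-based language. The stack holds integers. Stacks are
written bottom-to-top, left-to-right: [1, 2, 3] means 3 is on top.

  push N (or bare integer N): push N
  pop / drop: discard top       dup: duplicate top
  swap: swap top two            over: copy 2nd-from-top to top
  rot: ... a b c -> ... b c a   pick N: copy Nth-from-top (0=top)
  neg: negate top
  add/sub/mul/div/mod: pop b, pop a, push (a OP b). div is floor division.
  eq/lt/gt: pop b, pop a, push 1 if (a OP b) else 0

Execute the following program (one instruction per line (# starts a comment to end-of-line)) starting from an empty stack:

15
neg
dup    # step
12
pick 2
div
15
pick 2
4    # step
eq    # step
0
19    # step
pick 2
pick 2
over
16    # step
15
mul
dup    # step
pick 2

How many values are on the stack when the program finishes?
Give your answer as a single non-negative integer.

Answer: 13

Derivation:
After 'push 15': stack = [15] (depth 1)
After 'neg': stack = [-15] (depth 1)
After 'dup': stack = [-15, -15] (depth 2)
After 'push 12': stack = [-15, -15, 12] (depth 3)
After 'pick 2': stack = [-15, -15, 12, -15] (depth 4)
After 'div': stack = [-15, -15, -1] (depth 3)
After 'push 15': stack = [-15, -15, -1, 15] (depth 4)
After 'pick 2': stack = [-15, -15, -1, 15, -15] (depth 5)
After 'push 4': stack = [-15, -15, -1, 15, -15, 4] (depth 6)
After 'eq': stack = [-15, -15, -1, 15, 0] (depth 5)
After 'push 0': stack = [-15, -15, -1, 15, 0, 0] (depth 6)
After 'push 19': stack = [-15, -15, -1, 15, 0, 0, 19] (depth 7)
After 'pick 2': stack = [-15, -15, -1, 15, 0, 0, 19, 0] (depth 8)
After 'pick 2': stack = [-15, -15, -1, 15, 0, 0, 19, 0, 0] (depth 9)
After 'over': stack = [-15, -15, -1, 15, 0, 0, 19, 0, 0, 0] (depth 10)
After 'push 16': stack = [-15, -15, -1, 15, 0, 0, 19, 0, 0, 0, 16] (depth 11)
After 'push 15': stack = [-15, -15, -1, 15, 0, 0, 19, 0, 0, 0, 16, 15] (depth 12)
After 'mul': stack = [-15, -15, -1, 15, 0, 0, 19, 0, 0, 0, 240] (depth 11)
After 'dup': stack = [-15, -15, -1, 15, 0, 0, 19, 0, 0, 0, 240, 240] (depth 12)
After 'pick 2': stack = [-15, -15, -1, 15, 0, 0, 19, 0, 0, 0, 240, 240, 0] (depth 13)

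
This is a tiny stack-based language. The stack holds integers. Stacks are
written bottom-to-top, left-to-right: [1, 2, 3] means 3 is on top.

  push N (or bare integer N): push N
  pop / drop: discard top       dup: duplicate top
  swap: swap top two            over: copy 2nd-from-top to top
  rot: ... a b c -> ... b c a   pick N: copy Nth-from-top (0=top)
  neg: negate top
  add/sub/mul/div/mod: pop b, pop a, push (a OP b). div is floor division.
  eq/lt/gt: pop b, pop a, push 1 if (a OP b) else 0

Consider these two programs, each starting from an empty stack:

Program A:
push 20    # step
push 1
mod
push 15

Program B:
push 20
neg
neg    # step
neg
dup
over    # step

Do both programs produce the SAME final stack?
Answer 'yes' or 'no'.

Answer: no

Derivation:
Program A trace:
  After 'push 20': [20]
  After 'push 1': [20, 1]
  After 'mod': [0]
  After 'push 15': [0, 15]
Program A final stack: [0, 15]

Program B trace:
  After 'push 20': [20]
  After 'neg': [-20]
  After 'neg': [20]
  After 'neg': [-20]
  After 'dup': [-20, -20]
  After 'over': [-20, -20, -20]
Program B final stack: [-20, -20, -20]
Same: no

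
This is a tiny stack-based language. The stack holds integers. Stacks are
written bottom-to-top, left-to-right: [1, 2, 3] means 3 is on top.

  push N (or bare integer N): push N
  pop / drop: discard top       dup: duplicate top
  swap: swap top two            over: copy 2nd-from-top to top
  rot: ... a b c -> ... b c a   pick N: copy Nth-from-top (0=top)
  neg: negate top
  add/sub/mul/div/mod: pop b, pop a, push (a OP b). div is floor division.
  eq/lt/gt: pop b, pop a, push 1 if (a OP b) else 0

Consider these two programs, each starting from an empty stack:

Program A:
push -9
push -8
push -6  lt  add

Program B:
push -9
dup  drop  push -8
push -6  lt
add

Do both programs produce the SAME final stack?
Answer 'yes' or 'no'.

Answer: yes

Derivation:
Program A trace:
  After 'push -9': [-9]
  After 'push -8': [-9, -8]
  After 'push -6': [-9, -8, -6]
  After 'lt': [-9, 1]
  After 'add': [-8]
Program A final stack: [-8]

Program B trace:
  After 'push -9': [-9]
  After 'dup': [-9, -9]
  After 'drop': [-9]
  After 'push -8': [-9, -8]
  After 'push -6': [-9, -8, -6]
  After 'lt': [-9, 1]
  After 'add': [-8]
Program B final stack: [-8]
Same: yes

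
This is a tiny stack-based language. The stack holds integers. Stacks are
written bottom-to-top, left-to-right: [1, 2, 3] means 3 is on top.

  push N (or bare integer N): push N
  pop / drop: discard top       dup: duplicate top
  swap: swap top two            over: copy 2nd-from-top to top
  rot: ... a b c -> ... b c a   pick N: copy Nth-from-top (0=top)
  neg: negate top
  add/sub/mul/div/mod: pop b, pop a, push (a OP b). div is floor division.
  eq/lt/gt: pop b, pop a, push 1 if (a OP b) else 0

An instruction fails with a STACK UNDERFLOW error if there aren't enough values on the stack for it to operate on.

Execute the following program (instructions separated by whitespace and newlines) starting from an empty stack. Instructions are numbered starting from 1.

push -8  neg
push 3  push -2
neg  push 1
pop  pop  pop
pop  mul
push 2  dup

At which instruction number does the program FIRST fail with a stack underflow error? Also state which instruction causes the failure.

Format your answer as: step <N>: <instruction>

Answer: step 11: mul

Derivation:
Step 1 ('push -8'): stack = [-8], depth = 1
Step 2 ('neg'): stack = [8], depth = 1
Step 3 ('push 3'): stack = [8, 3], depth = 2
Step 4 ('push -2'): stack = [8, 3, -2], depth = 3
Step 5 ('neg'): stack = [8, 3, 2], depth = 3
Step 6 ('push 1'): stack = [8, 3, 2, 1], depth = 4
Step 7 ('pop'): stack = [8, 3, 2], depth = 3
Step 8 ('pop'): stack = [8, 3], depth = 2
Step 9 ('pop'): stack = [8], depth = 1
Step 10 ('pop'): stack = [], depth = 0
Step 11 ('mul'): needs 2 value(s) but depth is 0 — STACK UNDERFLOW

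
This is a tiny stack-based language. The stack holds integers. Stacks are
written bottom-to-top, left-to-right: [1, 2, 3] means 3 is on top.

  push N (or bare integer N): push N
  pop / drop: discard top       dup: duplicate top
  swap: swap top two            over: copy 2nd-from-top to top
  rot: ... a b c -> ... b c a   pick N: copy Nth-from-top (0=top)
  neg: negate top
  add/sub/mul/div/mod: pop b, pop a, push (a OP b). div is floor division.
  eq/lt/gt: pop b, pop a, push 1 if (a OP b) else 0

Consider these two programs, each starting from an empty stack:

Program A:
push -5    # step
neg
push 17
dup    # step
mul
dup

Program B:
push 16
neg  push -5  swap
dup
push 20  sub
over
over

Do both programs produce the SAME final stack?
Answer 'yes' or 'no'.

Program A trace:
  After 'push -5': [-5]
  After 'neg': [5]
  After 'push 17': [5, 17]
  After 'dup': [5, 17, 17]
  After 'mul': [5, 289]
  After 'dup': [5, 289, 289]
Program A final stack: [5, 289, 289]

Program B trace:
  After 'push 16': [16]
  After 'neg': [-16]
  After 'push -5': [-16, -5]
  After 'swap': [-5, -16]
  After 'dup': [-5, -16, -16]
  After 'push 20': [-5, -16, -16, 20]
  After 'sub': [-5, -16, -36]
  After 'over': [-5, -16, -36, -16]
  After 'over': [-5, -16, -36, -16, -36]
Program B final stack: [-5, -16, -36, -16, -36]
Same: no

Answer: no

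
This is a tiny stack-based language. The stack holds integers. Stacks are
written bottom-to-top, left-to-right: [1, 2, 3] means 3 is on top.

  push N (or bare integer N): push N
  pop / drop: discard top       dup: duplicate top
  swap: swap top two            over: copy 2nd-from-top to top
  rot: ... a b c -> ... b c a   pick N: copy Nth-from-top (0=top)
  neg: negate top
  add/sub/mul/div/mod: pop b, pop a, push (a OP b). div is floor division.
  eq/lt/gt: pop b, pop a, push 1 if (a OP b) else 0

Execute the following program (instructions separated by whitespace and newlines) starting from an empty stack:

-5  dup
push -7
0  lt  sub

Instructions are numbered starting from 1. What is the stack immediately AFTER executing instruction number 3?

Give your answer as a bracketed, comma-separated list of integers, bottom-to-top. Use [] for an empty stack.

Answer: [-5, -5, -7]

Derivation:
Step 1 ('-5'): [-5]
Step 2 ('dup'): [-5, -5]
Step 3 ('push -7'): [-5, -5, -7]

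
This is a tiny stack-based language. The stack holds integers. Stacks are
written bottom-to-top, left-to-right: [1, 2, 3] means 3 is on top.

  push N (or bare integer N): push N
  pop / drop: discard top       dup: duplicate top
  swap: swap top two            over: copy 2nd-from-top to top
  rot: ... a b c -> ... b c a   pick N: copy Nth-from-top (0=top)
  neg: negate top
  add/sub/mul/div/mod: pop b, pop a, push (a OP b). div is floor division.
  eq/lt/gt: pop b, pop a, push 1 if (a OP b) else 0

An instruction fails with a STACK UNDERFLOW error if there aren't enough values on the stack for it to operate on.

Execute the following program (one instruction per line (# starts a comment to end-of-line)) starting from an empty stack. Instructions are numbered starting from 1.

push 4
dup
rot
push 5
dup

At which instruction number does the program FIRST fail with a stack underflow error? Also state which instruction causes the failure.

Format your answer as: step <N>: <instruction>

Answer: step 3: rot

Derivation:
Step 1 ('push 4'): stack = [4], depth = 1
Step 2 ('dup'): stack = [4, 4], depth = 2
Step 3 ('rot'): needs 3 value(s) but depth is 2 — STACK UNDERFLOW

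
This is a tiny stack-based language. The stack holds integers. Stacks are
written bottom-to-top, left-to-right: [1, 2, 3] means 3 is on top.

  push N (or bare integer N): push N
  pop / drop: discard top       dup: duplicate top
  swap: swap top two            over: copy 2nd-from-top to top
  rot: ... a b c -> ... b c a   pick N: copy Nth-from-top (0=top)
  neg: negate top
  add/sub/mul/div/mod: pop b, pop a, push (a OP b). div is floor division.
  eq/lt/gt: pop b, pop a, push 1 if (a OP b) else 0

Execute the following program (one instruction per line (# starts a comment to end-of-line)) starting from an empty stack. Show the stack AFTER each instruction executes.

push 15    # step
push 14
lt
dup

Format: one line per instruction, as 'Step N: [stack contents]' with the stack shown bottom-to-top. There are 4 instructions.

Step 1: [15]
Step 2: [15, 14]
Step 3: [0]
Step 4: [0, 0]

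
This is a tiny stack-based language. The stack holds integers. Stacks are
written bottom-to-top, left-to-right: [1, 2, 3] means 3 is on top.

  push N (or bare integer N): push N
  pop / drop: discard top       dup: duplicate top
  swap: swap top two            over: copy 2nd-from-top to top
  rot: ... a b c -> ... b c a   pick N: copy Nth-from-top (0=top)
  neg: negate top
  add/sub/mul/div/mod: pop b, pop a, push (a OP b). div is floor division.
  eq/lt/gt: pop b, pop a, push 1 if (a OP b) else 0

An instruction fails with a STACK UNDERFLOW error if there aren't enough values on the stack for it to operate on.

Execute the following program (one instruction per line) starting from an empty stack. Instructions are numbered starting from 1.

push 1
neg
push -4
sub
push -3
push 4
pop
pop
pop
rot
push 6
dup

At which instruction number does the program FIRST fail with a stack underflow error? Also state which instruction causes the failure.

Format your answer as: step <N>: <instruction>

Answer: step 10: rot

Derivation:
Step 1 ('push 1'): stack = [1], depth = 1
Step 2 ('neg'): stack = [-1], depth = 1
Step 3 ('push -4'): stack = [-1, -4], depth = 2
Step 4 ('sub'): stack = [3], depth = 1
Step 5 ('push -3'): stack = [3, -3], depth = 2
Step 6 ('push 4'): stack = [3, -3, 4], depth = 3
Step 7 ('pop'): stack = [3, -3], depth = 2
Step 8 ('pop'): stack = [3], depth = 1
Step 9 ('pop'): stack = [], depth = 0
Step 10 ('rot'): needs 3 value(s) but depth is 0 — STACK UNDERFLOW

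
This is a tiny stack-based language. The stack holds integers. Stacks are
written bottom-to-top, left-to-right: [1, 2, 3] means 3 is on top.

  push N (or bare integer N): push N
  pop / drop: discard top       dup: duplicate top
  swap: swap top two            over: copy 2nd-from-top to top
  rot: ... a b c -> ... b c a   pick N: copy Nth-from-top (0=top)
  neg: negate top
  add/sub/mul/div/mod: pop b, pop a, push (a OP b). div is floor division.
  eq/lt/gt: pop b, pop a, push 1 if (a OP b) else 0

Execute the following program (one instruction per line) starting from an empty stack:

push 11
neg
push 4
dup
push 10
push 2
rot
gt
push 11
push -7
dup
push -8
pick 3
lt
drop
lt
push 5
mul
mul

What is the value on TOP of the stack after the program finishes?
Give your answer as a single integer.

Answer: 0

Derivation:
After 'push 11': [11]
After 'neg': [-11]
After 'push 4': [-11, 4]
After 'dup': [-11, 4, 4]
After 'push 10': [-11, 4, 4, 10]
After 'push 2': [-11, 4, 4, 10, 2]
After 'rot': [-11, 4, 10, 2, 4]
After 'gt': [-11, 4, 10, 0]
After 'push 11': [-11, 4, 10, 0, 11]
After 'push -7': [-11, 4, 10, 0, 11, -7]
After 'dup': [-11, 4, 10, 0, 11, -7, -7]
After 'push -8': [-11, 4, 10, 0, 11, -7, -7, -8]
After 'pick 3': [-11, 4, 10, 0, 11, -7, -7, -8, 11]
After 'lt': [-11, 4, 10, 0, 11, -7, -7, 1]
After 'drop': [-11, 4, 10, 0, 11, -7, -7]
After 'lt': [-11, 4, 10, 0, 11, 0]
After 'push 5': [-11, 4, 10, 0, 11, 0, 5]
After 'mul': [-11, 4, 10, 0, 11, 0]
After 'mul': [-11, 4, 10, 0, 0]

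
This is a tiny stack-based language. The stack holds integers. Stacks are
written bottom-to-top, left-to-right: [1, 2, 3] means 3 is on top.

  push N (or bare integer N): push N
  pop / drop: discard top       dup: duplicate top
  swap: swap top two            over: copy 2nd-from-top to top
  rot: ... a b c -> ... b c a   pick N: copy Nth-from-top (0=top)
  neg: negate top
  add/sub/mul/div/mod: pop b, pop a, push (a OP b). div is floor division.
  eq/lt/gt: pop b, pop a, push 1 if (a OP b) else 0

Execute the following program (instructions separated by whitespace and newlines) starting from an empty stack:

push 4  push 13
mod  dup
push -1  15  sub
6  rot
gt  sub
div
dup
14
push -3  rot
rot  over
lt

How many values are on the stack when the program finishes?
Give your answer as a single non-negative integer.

After 'push 4': stack = [4] (depth 1)
After 'push 13': stack = [4, 13] (depth 2)
After 'mod': stack = [4] (depth 1)
After 'dup': stack = [4, 4] (depth 2)
After 'push -1': stack = [4, 4, -1] (depth 3)
After 'push 15': stack = [4, 4, -1, 15] (depth 4)
After 'sub': stack = [4, 4, -16] (depth 3)
After 'push 6': stack = [4, 4, -16, 6] (depth 4)
After 'rot': stack = [4, -16, 6, 4] (depth 4)
After 'gt': stack = [4, -16, 1] (depth 3)
After 'sub': stack = [4, -17] (depth 2)
After 'div': stack = [-1] (depth 1)
After 'dup': stack = [-1, -1] (depth 2)
After 'push 14': stack = [-1, -1, 14] (depth 3)
After 'push -3': stack = [-1, -1, 14, -3] (depth 4)
After 'rot': stack = [-1, 14, -3, -1] (depth 4)
After 'rot': stack = [-1, -3, -1, 14] (depth 4)
After 'over': stack = [-1, -3, -1, 14, -1] (depth 5)
After 'lt': stack = [-1, -3, -1, 0] (depth 4)

Answer: 4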